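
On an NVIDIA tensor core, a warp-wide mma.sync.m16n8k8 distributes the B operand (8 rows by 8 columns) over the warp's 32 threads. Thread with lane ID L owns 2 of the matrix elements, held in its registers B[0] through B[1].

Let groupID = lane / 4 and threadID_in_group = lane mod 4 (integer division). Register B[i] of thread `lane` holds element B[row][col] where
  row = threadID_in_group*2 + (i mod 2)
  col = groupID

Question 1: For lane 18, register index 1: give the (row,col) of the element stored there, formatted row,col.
5,4

lane 18->18/4=4, 18 mod 4=2
i=1  r:2·2+1->5  c:4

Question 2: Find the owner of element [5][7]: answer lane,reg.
30,1

c=7->g=7  r=5->t=2,b0=1
L=7*4+2=30  i=1=1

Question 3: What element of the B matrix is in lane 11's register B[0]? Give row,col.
6,2

11: g=2,t=3
[0] (3*2+0,2) = (6,2)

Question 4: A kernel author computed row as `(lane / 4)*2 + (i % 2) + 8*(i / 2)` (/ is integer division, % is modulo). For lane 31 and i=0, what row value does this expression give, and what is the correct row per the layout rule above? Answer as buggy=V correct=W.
buggy=14 correct=6

`(lane / 4)*2 + (i % 2) + 8*(i / 2)`[31,0]→14
L=31→G=31>>2=7, T=31&3=3
[0]→row 3·2+0=6  col G=7
row: 14 vs 6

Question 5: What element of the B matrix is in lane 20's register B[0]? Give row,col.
0,5

L=20->g=20>>2=5, t=20&3=0
[0]->row 0·2+0=0  col g=5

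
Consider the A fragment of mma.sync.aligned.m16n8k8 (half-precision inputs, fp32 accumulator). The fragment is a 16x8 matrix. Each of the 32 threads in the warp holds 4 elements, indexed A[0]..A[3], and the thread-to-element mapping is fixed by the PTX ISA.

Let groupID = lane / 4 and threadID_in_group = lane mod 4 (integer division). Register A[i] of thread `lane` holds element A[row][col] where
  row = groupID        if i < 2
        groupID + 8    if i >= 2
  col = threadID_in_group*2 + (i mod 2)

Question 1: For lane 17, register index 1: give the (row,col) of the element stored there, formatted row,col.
lane 17→17/4=4, 17 mod 4=1
i=1  r:4+0→4  c:2·1+1→3

4,3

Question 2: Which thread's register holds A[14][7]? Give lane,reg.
r: 14->gid=6,r8=1  c: 7->tid=3,i&1=1
L=6*4+3=27  i=1*2+1=3

27,3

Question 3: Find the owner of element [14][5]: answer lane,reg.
26,3

r=14⇒gr=6,Rb=1  c=5⇒th=2,odd=1
L=6*4+2=26  i=1*2+1=3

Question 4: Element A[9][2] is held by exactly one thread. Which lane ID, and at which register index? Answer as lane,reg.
r=9→G=1,rhi=1  c=2→T=1,p=0
L=1*4+1=5  i=1*2+0=2

5,2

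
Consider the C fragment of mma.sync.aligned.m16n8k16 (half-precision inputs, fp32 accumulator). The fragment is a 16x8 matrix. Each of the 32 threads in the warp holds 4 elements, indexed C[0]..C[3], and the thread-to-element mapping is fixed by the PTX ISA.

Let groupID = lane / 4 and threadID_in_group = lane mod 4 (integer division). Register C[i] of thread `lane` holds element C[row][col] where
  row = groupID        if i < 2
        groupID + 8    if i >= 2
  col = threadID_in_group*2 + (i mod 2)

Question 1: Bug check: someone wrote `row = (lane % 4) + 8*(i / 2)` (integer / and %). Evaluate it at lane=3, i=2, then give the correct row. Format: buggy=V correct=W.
buggy=11 correct=8

`(lane % 4) + 8*(i / 2)`[3,2]⇒11
lane 3⇒3/4=0, 3 mod 4=3
i=2  r:0+8⇒8  c:2·3+0⇒6
row: 11 vs 8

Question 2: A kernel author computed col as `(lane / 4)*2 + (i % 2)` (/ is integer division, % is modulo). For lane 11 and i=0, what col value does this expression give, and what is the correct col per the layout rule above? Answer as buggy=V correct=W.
`(lane / 4)*2 + (i % 2)`[11,0]=>4
lane 11: grp=2 (11/4), tig=3 (11%4)
i=0: r=2+0=2, c=3*2+0=6
col: 4 vs 6

buggy=4 correct=6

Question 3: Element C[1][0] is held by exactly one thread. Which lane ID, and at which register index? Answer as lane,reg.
4,0

r:1=>grp=1,rB=0  c:0=>tig=0,lo=0
L=1*4+0=4  i=0*2+0=0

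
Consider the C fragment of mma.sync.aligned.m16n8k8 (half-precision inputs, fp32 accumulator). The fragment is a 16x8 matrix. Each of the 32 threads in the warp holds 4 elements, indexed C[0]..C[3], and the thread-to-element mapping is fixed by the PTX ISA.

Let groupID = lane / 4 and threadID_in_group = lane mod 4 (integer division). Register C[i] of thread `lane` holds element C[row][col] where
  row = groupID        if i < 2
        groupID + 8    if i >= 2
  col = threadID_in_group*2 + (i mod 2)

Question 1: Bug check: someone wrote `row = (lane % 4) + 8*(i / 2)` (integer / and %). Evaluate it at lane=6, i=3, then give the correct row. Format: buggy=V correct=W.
buggy=10 correct=9

`(lane % 4) + 8*(i / 2)`[6,3]=>10
lane 6=>6/4=1, 6 mod 4=2
i=3  r:1+8=>9  c:2·2+1=>5
row: 10 vs 9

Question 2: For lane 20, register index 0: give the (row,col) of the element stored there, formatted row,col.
lane 20->20/4=5, 20 mod 4=0
i=0  r:5+0->5  c:2·0+0->0

5,0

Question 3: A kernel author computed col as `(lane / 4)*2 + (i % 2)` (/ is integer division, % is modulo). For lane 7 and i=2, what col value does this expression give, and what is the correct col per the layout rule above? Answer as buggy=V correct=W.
`(lane / 4)*2 + (i % 2)`[7,2]->2
L=7->g=7>>2=1, t=7&3=3
[2]->row 1+8=9  col 3·2+0=6
col: 2 vs 6

buggy=2 correct=6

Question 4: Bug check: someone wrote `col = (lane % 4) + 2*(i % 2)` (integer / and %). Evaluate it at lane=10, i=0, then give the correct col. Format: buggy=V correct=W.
buggy=2 correct=4

`(lane % 4) + 2*(i % 2)`[10,0]→2
L=10→G=10>>2=2, T=10&3=2
[0]→row 2+0=2  col 2·2+0=4
col: 2 vs 4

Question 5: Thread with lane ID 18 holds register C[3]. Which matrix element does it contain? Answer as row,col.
lane 18: g=4 (18/4), t=2 (18%4)
i=3: r=4+8=12, c=2*2+1=5

12,5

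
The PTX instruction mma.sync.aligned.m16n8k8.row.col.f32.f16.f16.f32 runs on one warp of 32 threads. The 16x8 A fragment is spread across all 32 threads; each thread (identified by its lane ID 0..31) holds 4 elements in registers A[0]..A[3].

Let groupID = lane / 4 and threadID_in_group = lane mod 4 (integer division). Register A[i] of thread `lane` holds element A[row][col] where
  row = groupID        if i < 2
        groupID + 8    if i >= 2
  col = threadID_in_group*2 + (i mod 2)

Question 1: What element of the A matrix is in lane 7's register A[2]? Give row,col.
L=7⇒gr=7>>2=1, th=7&3=3
[2]⇒row 1+8=9  col 3·2+0=6

9,6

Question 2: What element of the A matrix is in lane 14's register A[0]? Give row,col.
3,4

lane 14->14/4=3, 14 mod 4=2
i=0  r:3+0->3  c:2·2+0->4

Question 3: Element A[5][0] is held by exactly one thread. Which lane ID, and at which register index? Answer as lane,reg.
20,0

r=5->g=5,rb=0  c=0->t=0,b0=0
L=5*4+0=20  i=0*2+0=0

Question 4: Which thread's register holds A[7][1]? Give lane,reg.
28,1

r=7→G=7,rhi=0  c=1→T=0,p=1
L=7*4+0=28  i=0*2+1=1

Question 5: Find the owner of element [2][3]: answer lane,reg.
r: 2->gid=2,r8=0  c: 3->tid=1,i&1=1
L=2*4+1=9  i=0*2+1=1

9,1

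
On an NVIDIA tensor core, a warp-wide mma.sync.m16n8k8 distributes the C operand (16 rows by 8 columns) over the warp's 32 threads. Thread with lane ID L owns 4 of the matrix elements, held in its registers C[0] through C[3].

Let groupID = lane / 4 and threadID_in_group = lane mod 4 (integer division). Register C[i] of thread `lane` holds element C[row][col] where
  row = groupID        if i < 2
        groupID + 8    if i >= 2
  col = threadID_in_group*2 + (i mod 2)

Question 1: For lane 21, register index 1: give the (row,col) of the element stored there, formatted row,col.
L=21=>grp=21>>2=5, tig=21&3=1
[1]=>row 5+0=5  col 1·2+1=3

5,3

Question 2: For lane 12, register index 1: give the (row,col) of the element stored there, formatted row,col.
L=12=>grp=12>>2=3, tig=12&3=0
[1]=>row 3+0=3  col 0·2+1=1

3,1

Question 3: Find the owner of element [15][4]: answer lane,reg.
30,2

r=15→G=7,rhi=1  c=4→T=2,p=0
L=7*4+2=30  i=1*2+0=2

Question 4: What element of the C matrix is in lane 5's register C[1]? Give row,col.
5: gr=1,th=1
[1] (1+0,1*2+1) = (1,3)

1,3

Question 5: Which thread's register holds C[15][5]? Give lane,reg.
30,3

r:15=>grp=7,rB=1  c:5=>tig=2,lo=1
L=7*4+2=30  i=1*2+1=3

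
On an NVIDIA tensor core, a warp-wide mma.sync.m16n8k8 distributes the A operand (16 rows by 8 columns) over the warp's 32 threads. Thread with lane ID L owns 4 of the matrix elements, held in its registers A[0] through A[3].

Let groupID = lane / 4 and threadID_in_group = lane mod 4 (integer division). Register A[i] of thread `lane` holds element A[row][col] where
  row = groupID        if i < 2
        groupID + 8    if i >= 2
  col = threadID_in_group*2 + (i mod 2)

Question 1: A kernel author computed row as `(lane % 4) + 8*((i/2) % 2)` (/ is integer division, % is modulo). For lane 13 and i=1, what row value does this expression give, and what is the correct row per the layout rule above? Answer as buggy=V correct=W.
buggy=1 correct=3

`(lane % 4) + 8*((i/2) % 2)`[13,1]⇒1
13: gr=3,th=1
[1] (3+0,1*2+1) = (3,3)
row: 1 vs 3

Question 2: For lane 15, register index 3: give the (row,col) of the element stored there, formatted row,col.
15: g=3,t=3
[3] (3+8,3*2+1) = (11,7)

11,7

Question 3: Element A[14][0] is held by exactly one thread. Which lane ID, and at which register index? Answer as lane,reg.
r: 14->gid=6,r8=1  c: 0->tid=0,i&1=0
L=6*4+0=24  i=1*2+0=2

24,2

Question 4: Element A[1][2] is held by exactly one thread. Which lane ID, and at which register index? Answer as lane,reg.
r: 1->gid=1,r8=0  c: 2->tid=1,i&1=0
L=1*4+1=5  i=0*2+0=0

5,0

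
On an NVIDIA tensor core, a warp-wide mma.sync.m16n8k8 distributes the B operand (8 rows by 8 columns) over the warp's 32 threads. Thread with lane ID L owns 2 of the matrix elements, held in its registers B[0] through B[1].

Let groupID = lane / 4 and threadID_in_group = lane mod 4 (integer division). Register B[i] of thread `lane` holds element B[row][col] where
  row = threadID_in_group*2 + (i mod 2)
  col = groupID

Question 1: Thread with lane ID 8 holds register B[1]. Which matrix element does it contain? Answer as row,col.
1,2

8: grp=2,tig=0
[1] (0*2+1,2) = (1,2)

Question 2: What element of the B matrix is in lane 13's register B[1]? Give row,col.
L=13→G=13>>2=3, T=13&3=1
[1]→row 1·2+1=3  col G=3

3,3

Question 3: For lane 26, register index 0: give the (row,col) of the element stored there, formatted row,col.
4,6

lane 26: gr=6 (26/4), th=2 (26%4)
i=0: r=2*2+0=4, c=gr=6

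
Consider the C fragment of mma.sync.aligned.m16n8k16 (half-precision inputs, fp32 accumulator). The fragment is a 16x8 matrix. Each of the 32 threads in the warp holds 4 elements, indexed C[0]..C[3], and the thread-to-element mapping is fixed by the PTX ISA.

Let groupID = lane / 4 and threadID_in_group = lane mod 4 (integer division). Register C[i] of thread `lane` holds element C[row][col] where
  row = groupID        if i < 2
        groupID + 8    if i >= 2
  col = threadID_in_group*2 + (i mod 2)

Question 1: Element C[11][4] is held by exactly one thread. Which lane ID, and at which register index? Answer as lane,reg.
14,2

r=11⇒gr=3,Rb=1  c=4⇒th=2,odd=0
L=3*4+2=14  i=1*2+0=2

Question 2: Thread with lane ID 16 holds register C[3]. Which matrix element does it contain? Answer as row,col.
12,1

lane 16→16/4=4, 16 mod 4=0
i=3  r:4+8→12  c:2·0+1→1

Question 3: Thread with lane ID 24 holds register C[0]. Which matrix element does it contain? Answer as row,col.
6,0

L=24->g=24>>2=6, t=24&3=0
[0]->row 6+0=6  col 0·2+0=0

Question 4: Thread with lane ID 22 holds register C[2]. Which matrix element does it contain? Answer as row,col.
lane 22: gr=5 (22/4), th=2 (22%4)
i=2: r=5+8=13, c=2*2+0=4

13,4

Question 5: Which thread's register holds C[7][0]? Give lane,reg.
r:7=>grp=7,rB=0  c:0=>tig=0,lo=0
L=7*4+0=28  i=0*2+0=0

28,0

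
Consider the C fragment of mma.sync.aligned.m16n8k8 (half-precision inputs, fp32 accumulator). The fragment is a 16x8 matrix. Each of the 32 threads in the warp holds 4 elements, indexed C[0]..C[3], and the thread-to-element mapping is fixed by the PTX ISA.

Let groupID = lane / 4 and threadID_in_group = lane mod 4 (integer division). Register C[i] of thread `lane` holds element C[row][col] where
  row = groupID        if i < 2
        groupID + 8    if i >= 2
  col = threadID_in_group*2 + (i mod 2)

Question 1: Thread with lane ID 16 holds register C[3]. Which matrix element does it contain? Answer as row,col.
16: G=4,T=0
[3] (4+8,0*2+1) = (12,1)

12,1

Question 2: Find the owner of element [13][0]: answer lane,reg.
20,2

r=13->g=5,rb=1  c=0->t=0,b0=0
L=5*4+0=20  i=1*2+0=2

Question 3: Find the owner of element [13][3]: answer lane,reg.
r:13=>grp=5,rB=1  c:3=>tig=1,lo=1
L=5*4+1=21  i=1*2+1=3

21,3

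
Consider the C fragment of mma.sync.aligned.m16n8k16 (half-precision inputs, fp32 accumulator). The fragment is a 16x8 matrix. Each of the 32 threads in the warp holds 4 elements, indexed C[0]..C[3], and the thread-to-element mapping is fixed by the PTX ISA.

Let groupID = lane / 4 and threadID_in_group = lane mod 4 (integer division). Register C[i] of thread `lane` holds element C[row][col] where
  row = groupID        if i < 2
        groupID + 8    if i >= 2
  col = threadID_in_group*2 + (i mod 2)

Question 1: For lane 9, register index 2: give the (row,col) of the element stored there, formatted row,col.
10,2

9: gid=2,tid=1
[2] (2+8,1*2+0) = (10,2)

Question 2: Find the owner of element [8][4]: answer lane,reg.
2,2

r=8->g=0,rb=1  c=4->t=2,b0=0
L=0*4+2=2  i=1*2+0=2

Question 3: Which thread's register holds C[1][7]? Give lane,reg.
r=1→G=1,rhi=0  c=7→T=3,p=1
L=1*4+3=7  i=0*2+1=1

7,1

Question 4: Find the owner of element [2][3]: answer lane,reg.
r:2=>grp=2,rB=0  c:3=>tig=1,lo=1
L=2*4+1=9  i=0*2+1=1

9,1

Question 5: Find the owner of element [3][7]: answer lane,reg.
r=3→G=3,rhi=0  c=7→T=3,p=1
L=3*4+3=15  i=0*2+1=1

15,1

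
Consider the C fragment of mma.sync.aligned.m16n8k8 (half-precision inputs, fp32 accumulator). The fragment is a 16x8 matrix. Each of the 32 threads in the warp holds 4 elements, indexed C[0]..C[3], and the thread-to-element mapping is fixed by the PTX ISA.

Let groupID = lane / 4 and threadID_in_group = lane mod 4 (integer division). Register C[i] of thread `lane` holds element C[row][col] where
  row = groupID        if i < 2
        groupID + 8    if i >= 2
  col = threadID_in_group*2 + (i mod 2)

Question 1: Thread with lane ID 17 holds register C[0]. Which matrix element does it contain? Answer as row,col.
4,2

17: gid=4,tid=1
[0] (4+0,1*2+0) = (4,2)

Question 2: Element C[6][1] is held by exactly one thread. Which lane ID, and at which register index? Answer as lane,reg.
r:6=>grp=6,rB=0  c:1=>tig=0,lo=1
L=6*4+0=24  i=0*2+1=1

24,1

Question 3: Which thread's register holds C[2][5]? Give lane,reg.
10,1

r=2→G=2,rhi=0  c=5→T=2,p=1
L=2*4+2=10  i=0*2+1=1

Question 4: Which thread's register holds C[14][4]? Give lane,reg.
r: 14->gid=6,r8=1  c: 4->tid=2,i&1=0
L=6*4+2=26  i=1*2+0=2

26,2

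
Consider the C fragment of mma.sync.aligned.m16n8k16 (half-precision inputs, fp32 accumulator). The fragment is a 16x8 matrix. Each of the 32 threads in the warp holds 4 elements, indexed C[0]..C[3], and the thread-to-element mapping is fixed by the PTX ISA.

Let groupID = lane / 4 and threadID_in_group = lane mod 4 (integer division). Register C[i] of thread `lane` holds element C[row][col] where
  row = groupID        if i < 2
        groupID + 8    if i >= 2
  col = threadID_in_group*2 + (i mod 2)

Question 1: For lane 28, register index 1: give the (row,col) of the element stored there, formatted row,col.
7,1

28: gid=7,tid=0
[1] (7+0,0*2+1) = (7,1)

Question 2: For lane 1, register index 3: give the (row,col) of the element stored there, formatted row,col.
lane 1: gid=0 (1/4), tid=1 (1%4)
i=3: r=0+8=8, c=1*2+1=3

8,3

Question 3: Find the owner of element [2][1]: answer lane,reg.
r=2⇒gr=2,Rb=0  c=1⇒th=0,odd=1
L=2*4+0=8  i=0*2+1=1

8,1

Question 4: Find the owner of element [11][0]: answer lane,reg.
r: 11->gid=3,r8=1  c: 0->tid=0,i&1=0
L=3*4+0=12  i=1*2+0=2

12,2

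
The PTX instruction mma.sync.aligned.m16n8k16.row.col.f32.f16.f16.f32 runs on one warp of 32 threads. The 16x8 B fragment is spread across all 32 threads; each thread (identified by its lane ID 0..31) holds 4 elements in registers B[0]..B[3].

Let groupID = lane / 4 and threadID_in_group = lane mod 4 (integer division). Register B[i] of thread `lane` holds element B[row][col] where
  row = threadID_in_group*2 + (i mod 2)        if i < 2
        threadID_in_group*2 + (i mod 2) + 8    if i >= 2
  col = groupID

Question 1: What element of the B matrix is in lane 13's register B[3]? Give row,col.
lane 13: g=3 (13/4), t=1 (13%4)
i=3: r=1*2+1+8=11, c=g=3

11,3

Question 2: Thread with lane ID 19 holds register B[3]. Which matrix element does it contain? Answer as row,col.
15,4

lane 19=>19/4=4, 19 mod 4=3
i=3  r:2·3+1+8=>15  c:4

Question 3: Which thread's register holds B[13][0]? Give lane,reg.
c: 0->gid=0  r: 13->r8=1,tid=2,i&1=1
L=0*4+2=2  i=1*2+1=3

2,3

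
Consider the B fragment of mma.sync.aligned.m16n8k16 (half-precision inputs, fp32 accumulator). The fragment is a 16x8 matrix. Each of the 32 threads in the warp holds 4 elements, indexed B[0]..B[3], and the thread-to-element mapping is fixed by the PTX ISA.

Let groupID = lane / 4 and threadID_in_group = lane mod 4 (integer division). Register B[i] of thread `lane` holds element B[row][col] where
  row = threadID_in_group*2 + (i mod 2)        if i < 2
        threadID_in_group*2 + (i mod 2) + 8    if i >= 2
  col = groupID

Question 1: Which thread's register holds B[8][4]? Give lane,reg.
16,2

c=4⇒gr=4  r=8⇒Rb=1,th=0,odd=0
L=4*4+0=16  i=1*2+0=2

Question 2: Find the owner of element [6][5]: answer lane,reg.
23,0

c=5⇒gr=5  r=6⇒Rb=0,th=3,odd=0
L=5*4+3=23  i=0*2+0=0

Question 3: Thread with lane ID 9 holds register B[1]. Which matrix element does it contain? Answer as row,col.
9: g=2,t=1
[1] (1*2+1+0,2) = (3,2)

3,2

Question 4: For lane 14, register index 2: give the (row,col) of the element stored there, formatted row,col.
12,3

14: gr=3,th=2
[2] (2*2+0+8,3) = (12,3)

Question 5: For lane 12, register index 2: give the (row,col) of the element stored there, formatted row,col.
8,3

lane 12->12/4=3, 12 mod 4=0
i=2  r:2·0+0+8->8  c:3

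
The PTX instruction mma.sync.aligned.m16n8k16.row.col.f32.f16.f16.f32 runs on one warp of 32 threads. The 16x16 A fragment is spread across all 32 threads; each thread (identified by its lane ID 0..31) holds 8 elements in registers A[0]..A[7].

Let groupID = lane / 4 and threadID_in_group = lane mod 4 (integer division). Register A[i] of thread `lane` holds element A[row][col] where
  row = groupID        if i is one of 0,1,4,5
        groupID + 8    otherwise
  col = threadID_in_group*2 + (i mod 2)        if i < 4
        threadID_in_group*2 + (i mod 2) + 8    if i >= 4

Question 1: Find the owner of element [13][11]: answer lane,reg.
21,7

r=13⇒gr=5,Rb=1  c=11⇒Cb=1,th=1,odd=1
L=5*4+1=21  i=1*4+1*2+1=7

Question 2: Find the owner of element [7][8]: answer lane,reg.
r=7->g=7,rb=0  c=8->cb=1,t=0,b0=0
L=7*4+0=28  i=1*4+0*2+0=4

28,4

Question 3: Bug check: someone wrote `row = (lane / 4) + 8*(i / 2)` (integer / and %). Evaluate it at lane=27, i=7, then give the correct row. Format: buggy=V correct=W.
buggy=30 correct=14

`(lane / 4) + 8*(i / 2)`[27,7]→30
L=27→G=27>>2=6, T=27&3=3
[7]→row 6+8=14  col 3·2+1+8=15
row: 30 vs 14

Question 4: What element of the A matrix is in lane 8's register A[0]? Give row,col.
L=8->g=8>>2=2, t=8&3=0
[0]->row 2+0=2  col 0·2+0+0=0

2,0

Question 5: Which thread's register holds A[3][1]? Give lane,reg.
12,1

r=3⇒gr=3,Rb=0  c=1⇒Cb=0,th=0,odd=1
L=3*4+0=12  i=0*4+0*2+1=1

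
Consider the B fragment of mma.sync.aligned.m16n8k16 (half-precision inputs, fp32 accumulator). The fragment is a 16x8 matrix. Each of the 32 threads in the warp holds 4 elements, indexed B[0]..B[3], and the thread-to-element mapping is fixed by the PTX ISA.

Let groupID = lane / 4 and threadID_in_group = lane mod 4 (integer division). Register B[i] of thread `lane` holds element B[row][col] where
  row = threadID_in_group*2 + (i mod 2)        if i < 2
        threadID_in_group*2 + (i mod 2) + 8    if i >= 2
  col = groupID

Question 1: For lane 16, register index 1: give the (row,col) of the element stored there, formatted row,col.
1,4

lane 16: g=4 (16/4), t=0 (16%4)
i=1: r=0*2+1+0=1, c=g=4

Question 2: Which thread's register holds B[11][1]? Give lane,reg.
c=1->g=1  r=11->rb=1,t=1,b0=1
L=1*4+1=5  i=1*2+1=3

5,3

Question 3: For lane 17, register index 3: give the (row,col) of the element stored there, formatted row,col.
11,4

lane 17->17/4=4, 17 mod 4=1
i=3  r:2·1+1+8->11  c:4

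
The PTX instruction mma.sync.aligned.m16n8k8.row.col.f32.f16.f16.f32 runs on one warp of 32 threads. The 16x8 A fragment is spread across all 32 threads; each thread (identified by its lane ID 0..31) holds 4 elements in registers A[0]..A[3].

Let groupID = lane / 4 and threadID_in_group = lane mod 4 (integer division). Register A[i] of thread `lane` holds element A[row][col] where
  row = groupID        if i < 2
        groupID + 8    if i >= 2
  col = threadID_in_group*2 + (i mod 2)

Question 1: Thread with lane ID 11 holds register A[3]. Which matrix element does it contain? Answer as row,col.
lane 11=>11/4=2, 11 mod 4=3
i=3  r:2+8=>10  c:2·3+1=>7

10,7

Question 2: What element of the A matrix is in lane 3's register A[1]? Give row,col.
lane 3⇒3/4=0, 3 mod 4=3
i=1  r:0+0⇒0  c:2·3+1⇒7

0,7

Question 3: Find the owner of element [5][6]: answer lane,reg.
23,0

r: 5->gid=5,r8=0  c: 6->tid=3,i&1=0
L=5*4+3=23  i=0*2+0=0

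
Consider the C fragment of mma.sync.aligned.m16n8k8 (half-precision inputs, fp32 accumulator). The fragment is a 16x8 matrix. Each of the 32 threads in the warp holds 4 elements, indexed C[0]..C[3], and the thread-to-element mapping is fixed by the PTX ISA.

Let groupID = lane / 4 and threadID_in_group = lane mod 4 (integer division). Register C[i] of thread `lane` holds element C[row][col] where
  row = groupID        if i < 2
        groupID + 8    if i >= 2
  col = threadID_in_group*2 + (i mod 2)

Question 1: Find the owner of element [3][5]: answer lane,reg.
r=3→G=3,rhi=0  c=5→T=2,p=1
L=3*4+2=14  i=0*2+1=1

14,1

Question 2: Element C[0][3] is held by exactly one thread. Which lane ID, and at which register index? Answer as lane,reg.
r=0->g=0,rb=0  c=3->t=1,b0=1
L=0*4+1=1  i=0*2+1=1

1,1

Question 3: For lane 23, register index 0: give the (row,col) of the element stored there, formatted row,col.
5,6

23: g=5,t=3
[0] (5+0,3*2+0) = (5,6)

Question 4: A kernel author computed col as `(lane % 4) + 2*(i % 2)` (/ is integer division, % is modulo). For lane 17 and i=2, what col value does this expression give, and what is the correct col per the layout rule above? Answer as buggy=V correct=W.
`(lane % 4) + 2*(i % 2)`[17,2]⇒1
L=17⇒gr=17>>2=4, th=17&3=1
[2]⇒row 4+8=12  col 1·2+0=2
col: 1 vs 2

buggy=1 correct=2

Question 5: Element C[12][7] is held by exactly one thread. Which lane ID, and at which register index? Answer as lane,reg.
r:12=>grp=4,rB=1  c:7=>tig=3,lo=1
L=4*4+3=19  i=1*2+1=3

19,3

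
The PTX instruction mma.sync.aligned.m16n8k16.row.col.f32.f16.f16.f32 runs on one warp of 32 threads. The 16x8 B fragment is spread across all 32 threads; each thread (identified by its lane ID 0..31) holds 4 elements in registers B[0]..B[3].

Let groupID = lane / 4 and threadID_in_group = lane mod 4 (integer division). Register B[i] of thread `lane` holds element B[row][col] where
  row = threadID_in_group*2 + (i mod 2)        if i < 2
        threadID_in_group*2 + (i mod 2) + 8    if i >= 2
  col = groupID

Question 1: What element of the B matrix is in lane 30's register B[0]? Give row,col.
4,7

lane 30: gr=7 (30/4), th=2 (30%4)
i=0: r=2*2+0+0=4, c=gr=7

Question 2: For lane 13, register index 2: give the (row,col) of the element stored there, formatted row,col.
10,3

13: gid=3,tid=1
[2] (1*2+0+8,3) = (10,3)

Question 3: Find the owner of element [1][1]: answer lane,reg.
4,1

c:1=>grp=1  r:1=>rB=0,tig=0,lo=1
L=1*4+0=4  i=0*2+1=1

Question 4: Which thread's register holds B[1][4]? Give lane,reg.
16,1

c=4⇒gr=4  r=1⇒Rb=0,th=0,odd=1
L=4*4+0=16  i=0*2+1=1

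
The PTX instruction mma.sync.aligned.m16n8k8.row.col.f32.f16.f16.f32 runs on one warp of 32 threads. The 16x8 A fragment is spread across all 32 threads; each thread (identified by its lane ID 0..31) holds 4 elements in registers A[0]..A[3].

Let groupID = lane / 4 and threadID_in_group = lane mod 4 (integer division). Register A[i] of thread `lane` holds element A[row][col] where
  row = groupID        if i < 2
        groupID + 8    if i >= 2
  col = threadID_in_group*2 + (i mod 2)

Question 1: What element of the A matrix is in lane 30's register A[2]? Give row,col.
15,4

30: grp=7,tig=2
[2] (7+8,2*2+0) = (15,4)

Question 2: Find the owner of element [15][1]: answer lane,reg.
28,3

r=15⇒gr=7,Rb=1  c=1⇒th=0,odd=1
L=7*4+0=28  i=1*2+1=3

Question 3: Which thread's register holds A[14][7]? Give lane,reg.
r=14⇒gr=6,Rb=1  c=7⇒th=3,odd=1
L=6*4+3=27  i=1*2+1=3

27,3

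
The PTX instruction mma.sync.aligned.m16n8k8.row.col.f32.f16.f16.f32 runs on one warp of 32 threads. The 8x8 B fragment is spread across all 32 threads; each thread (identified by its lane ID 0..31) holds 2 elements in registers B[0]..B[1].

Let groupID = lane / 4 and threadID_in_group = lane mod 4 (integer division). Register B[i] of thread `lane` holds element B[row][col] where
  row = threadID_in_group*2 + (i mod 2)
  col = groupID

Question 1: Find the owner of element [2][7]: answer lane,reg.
c=7⇒gr=7  r=2⇒th=1,odd=0
L=7*4+1=29  i=0=0

29,0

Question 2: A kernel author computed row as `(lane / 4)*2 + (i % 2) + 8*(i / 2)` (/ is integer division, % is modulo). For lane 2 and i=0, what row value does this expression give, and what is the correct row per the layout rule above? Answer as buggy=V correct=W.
buggy=0 correct=4

`(lane / 4)*2 + (i % 2) + 8*(i / 2)`[2,0]->0
lane 2->2/4=0, 2 mod 4=2
i=0  r:2·2+0->4  c:0
row: 0 vs 4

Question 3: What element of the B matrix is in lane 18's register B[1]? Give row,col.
18: g=4,t=2
[1] (2*2+1,4) = (5,4)

5,4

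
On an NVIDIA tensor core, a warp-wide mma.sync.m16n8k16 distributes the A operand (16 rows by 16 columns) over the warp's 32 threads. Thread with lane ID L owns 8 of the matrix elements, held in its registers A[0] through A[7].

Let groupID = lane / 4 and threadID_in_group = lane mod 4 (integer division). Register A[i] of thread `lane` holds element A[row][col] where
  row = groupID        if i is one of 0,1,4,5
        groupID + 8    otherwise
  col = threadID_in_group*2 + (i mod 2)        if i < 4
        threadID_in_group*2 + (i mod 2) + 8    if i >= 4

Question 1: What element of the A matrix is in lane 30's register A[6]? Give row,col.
15,12

lane 30: gid=7 (30/4), tid=2 (30%4)
i=6: r=7+8=15, c=2*2+0+8=12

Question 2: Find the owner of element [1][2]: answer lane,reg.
r=1⇒gr=1,Rb=0  c=2⇒Cb=0,th=1,odd=0
L=1*4+1=5  i=0*4+0*2+0=0

5,0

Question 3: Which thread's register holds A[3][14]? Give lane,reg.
15,4

r: 3->gid=3,r8=0  c: 14->c8=1,tid=3,i&1=0
L=3*4+3=15  i=1*4+0*2+0=4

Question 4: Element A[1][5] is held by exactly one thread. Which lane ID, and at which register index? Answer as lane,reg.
6,1

r=1->g=1,rb=0  c=5->cb=0,t=2,b0=1
L=1*4+2=6  i=0*4+0*2+1=1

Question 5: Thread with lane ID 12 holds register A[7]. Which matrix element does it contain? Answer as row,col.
lane 12⇒12/4=3, 12 mod 4=0
i=7  r:3+8⇒11  c:2·0+1+8⇒9

11,9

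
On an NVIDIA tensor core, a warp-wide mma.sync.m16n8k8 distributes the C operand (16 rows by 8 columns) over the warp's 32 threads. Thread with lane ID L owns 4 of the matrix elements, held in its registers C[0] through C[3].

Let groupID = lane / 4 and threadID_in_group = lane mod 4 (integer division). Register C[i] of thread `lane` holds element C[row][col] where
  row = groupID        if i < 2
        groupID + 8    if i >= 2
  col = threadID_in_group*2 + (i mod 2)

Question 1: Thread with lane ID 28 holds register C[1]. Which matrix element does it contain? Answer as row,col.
7,1

lane 28: g=7 (28/4), t=0 (28%4)
i=1: r=7+0=7, c=0*2+1=1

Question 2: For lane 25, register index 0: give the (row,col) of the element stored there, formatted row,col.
lane 25->25/4=6, 25 mod 4=1
i=0  r:6+0->6  c:2·1+0->2

6,2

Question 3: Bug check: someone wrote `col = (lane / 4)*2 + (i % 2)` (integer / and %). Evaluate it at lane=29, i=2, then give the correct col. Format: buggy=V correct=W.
`(lane / 4)*2 + (i % 2)`[29,2]->14
lane 29->29/4=7, 29 mod 4=1
i=2  r:7+8->15  c:2·1+0->2
col: 14 vs 2

buggy=14 correct=2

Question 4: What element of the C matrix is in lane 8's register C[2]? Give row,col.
10,0

8: g=2,t=0
[2] (2+8,0*2+0) = (10,0)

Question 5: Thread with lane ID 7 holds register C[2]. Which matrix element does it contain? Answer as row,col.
L=7=>grp=7>>2=1, tig=7&3=3
[2]=>row 1+8=9  col 3·2+0=6

9,6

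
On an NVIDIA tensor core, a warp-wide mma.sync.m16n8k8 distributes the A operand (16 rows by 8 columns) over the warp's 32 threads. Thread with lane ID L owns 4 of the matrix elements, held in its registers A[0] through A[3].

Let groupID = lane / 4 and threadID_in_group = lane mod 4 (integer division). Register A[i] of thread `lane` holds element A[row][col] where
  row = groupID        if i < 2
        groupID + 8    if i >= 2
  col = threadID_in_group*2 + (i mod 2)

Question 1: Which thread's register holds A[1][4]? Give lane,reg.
6,0

r=1→G=1,rhi=0  c=4→T=2,p=0
L=1*4+2=6  i=0*2+0=0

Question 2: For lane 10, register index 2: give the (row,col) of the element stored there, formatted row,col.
10,4

lane 10->10/4=2, 10 mod 4=2
i=2  r:2+8->10  c:2·2+0->4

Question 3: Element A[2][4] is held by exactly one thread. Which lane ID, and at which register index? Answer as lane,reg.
r: 2->gid=2,r8=0  c: 4->tid=2,i&1=0
L=2*4+2=10  i=0*2+0=0

10,0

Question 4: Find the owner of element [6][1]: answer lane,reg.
24,1

r:6=>grp=6,rB=0  c:1=>tig=0,lo=1
L=6*4+0=24  i=0*2+1=1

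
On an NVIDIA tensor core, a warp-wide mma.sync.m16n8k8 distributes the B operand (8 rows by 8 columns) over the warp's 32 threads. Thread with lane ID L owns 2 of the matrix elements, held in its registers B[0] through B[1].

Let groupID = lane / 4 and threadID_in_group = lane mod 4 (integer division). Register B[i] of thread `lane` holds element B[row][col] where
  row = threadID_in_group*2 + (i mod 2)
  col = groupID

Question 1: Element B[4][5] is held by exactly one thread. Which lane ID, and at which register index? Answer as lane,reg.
22,0

c:5=>grp=5  r:4=>tig=2,lo=0
L=5*4+2=22  i=0=0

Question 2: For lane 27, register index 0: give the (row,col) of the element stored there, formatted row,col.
6,6

lane 27: gr=6 (27/4), th=3 (27%4)
i=0: r=3*2+0=6, c=gr=6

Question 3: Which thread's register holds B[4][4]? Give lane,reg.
c: 4->gid=4  r: 4->tid=2,i&1=0
L=4*4+2=18  i=0=0

18,0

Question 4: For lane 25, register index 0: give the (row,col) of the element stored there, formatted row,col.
2,6

lane 25=>25/4=6, 25 mod 4=1
i=0  r:2·1+0=>2  c:6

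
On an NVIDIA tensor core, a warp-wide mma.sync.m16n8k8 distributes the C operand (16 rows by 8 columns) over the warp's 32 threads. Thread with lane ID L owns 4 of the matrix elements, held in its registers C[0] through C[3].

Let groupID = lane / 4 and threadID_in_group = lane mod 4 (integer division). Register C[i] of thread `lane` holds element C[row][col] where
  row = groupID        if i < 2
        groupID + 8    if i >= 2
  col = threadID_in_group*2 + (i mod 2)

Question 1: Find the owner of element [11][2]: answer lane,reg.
13,2

r=11⇒gr=3,Rb=1  c=2⇒th=1,odd=0
L=3*4+1=13  i=1*2+0=2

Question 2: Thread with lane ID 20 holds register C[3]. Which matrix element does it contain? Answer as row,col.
13,1

lane 20: gid=5 (20/4), tid=0 (20%4)
i=3: r=5+8=13, c=0*2+1=1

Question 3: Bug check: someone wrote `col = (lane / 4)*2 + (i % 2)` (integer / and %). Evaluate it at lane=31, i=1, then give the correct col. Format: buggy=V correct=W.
`(lane / 4)*2 + (i % 2)`[31,1]→15
lane 31→31/4=7, 31 mod 4=3
i=1  r:7+0→7  c:2·3+1→7
col: 15 vs 7

buggy=15 correct=7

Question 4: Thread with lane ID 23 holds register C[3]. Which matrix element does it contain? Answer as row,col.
13,7

lane 23: G=5 (23/4), T=3 (23%4)
i=3: r=5+8=13, c=3*2+1=7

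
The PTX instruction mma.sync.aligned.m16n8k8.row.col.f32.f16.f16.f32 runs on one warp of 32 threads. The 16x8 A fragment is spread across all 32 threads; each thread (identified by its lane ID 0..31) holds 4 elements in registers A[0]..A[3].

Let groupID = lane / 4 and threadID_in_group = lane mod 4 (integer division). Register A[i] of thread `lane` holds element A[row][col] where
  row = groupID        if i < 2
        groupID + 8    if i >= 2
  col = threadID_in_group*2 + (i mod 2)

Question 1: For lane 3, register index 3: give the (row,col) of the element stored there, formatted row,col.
8,7

3: G=0,T=3
[3] (0+8,3*2+1) = (8,7)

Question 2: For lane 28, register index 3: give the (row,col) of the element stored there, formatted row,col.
15,1

lane 28: g=7 (28/4), t=0 (28%4)
i=3: r=7+8=15, c=0*2+1=1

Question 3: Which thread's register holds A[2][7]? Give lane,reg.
11,1

r=2⇒gr=2,Rb=0  c=7⇒th=3,odd=1
L=2*4+3=11  i=0*2+1=1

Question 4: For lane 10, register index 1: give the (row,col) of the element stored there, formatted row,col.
2,5

lane 10: g=2 (10/4), t=2 (10%4)
i=1: r=2+0=2, c=2*2+1=5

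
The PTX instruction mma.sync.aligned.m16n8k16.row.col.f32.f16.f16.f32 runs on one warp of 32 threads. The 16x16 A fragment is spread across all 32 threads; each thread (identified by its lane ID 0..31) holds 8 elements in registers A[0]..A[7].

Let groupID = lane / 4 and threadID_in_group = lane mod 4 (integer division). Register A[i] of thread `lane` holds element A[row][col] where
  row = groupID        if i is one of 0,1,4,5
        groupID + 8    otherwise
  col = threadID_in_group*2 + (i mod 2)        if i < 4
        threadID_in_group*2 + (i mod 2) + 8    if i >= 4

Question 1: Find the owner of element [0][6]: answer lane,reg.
r:0=>grp=0,rB=0  c:6=>cB=0,tig=3,lo=0
L=0*4+3=3  i=0*4+0*2+0=0

3,0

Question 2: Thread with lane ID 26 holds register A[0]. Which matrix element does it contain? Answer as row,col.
lane 26: gid=6 (26/4), tid=2 (26%4)
i=0: r=6+0=6, c=2*2+0+0=4

6,4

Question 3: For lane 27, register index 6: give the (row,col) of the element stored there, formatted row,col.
14,14

lane 27->27/4=6, 27 mod 4=3
i=6  r:6+8->14  c:2·3+0+8->14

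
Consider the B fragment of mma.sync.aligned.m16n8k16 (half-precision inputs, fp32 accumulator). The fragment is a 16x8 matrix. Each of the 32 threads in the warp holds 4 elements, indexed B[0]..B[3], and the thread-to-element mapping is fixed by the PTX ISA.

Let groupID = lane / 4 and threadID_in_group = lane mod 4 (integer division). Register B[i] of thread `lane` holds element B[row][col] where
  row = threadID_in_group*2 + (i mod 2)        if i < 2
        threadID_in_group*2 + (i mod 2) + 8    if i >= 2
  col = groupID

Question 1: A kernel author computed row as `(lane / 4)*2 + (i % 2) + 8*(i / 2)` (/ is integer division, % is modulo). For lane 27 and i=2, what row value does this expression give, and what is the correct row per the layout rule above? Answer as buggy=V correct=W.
`(lane / 4)*2 + (i % 2) + 8*(i / 2)`[27,2]->20
lane 27->27/4=6, 27 mod 4=3
i=2  r:2·3+0+8->14  c:6
row: 20 vs 14

buggy=20 correct=14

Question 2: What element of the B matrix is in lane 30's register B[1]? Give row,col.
5,7

lane 30: grp=7 (30/4), tig=2 (30%4)
i=1: r=2*2+1+0=5, c=grp=7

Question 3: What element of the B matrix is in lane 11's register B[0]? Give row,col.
lane 11->11/4=2, 11 mod 4=3
i=0  r:2·3+0+0->6  c:2

6,2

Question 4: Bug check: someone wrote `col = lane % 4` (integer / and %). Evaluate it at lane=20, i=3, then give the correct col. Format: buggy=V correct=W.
buggy=0 correct=5

`lane % 4`[20,3]=>0
lane 20=>20/4=5, 20 mod 4=0
i=3  r:2·0+1+8=>9  c:5
col: 0 vs 5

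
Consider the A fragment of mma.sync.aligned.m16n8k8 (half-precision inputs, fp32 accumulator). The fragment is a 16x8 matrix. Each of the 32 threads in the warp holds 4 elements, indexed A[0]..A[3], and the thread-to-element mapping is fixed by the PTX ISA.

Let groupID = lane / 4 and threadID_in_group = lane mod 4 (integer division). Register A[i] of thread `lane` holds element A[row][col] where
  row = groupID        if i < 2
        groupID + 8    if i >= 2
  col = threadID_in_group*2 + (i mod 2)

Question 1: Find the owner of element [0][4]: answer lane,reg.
r=0⇒gr=0,Rb=0  c=4⇒th=2,odd=0
L=0*4+2=2  i=0*2+0=0

2,0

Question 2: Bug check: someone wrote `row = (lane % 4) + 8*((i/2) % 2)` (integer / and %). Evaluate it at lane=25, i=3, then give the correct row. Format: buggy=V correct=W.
`(lane % 4) + 8*((i/2) % 2)`[25,3]->9
lane 25->25/4=6, 25 mod 4=1
i=3  r:6+8->14  c:2·1+1->3
row: 9 vs 14

buggy=9 correct=14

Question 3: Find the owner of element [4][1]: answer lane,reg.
16,1

r=4→G=4,rhi=0  c=1→T=0,p=1
L=4*4+0=16  i=0*2+1=1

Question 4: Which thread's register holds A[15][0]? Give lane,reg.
r: 15->gid=7,r8=1  c: 0->tid=0,i&1=0
L=7*4+0=28  i=1*2+0=2

28,2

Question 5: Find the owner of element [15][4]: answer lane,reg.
30,2

r=15⇒gr=7,Rb=1  c=4⇒th=2,odd=0
L=7*4+2=30  i=1*2+0=2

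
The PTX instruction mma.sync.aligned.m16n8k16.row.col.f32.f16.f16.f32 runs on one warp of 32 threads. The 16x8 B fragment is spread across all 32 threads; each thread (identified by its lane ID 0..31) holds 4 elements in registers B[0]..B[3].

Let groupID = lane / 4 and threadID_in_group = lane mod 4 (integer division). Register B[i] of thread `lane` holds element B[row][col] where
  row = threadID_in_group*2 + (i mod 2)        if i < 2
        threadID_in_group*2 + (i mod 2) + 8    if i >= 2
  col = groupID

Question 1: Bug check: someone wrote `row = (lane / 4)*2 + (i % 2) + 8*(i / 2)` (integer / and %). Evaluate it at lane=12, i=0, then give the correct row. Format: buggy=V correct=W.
buggy=6 correct=0

`(lane / 4)*2 + (i % 2) + 8*(i / 2)`[12,0]->6
L=12->gid=12>>2=3, tid=12&3=0
[0]->row 0·2+0+0=0  col gid=3
row: 6 vs 0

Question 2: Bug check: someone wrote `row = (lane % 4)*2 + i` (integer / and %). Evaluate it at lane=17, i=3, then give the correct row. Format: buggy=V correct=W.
`(lane % 4)*2 + i`[17,3]->5
17: gid=4,tid=1
[3] (1*2+1+8,4) = (11,4)
row: 5 vs 11

buggy=5 correct=11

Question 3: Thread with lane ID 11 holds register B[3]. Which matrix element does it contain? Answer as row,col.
15,2

lane 11: g=2 (11/4), t=3 (11%4)
i=3: r=3*2+1+8=15, c=g=2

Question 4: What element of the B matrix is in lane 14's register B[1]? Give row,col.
14: g=3,t=2
[1] (2*2+1+0,3) = (5,3)

5,3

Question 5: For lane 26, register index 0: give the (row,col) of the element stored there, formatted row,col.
4,6

lane 26→26/4=6, 26 mod 4=2
i=0  r:2·2+0+0→4  c:6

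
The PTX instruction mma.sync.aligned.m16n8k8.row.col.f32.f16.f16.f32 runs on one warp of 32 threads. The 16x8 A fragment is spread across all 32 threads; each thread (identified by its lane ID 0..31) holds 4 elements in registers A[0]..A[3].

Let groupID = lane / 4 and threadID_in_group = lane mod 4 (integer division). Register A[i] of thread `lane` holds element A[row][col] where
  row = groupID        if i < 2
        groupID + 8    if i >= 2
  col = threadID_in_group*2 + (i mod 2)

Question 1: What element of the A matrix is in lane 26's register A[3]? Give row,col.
14,5

lane 26: g=6 (26/4), t=2 (26%4)
i=3: r=6+8=14, c=2*2+1=5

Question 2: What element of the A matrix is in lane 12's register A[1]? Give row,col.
3,1

lane 12: g=3 (12/4), t=0 (12%4)
i=1: r=3+0=3, c=0*2+1=1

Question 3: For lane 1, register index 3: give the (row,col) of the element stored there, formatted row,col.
lane 1=>1/4=0, 1 mod 4=1
i=3  r:0+8=>8  c:2·1+1=>3

8,3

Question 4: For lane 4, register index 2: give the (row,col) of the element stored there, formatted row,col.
9,0

lane 4->4/4=1, 4 mod 4=0
i=2  r:1+8->9  c:2·0+0->0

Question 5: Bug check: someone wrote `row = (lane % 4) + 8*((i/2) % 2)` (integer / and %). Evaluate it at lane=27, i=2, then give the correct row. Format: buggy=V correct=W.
buggy=11 correct=14

`(lane % 4) + 8*((i/2) % 2)`[27,2]→11
L=27→G=27>>2=6, T=27&3=3
[2]→row 6+8=14  col 3·2+0=6
row: 11 vs 14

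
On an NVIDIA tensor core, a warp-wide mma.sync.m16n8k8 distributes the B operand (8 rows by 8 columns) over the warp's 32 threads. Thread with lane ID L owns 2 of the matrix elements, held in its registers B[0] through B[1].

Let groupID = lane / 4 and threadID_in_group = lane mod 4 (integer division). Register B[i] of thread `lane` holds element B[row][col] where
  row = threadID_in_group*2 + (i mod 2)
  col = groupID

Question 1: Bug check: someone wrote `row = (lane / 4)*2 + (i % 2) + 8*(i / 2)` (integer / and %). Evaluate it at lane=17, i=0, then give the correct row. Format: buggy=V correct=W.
`(lane / 4)*2 + (i % 2) + 8*(i / 2)`[17,0]->8
lane 17: g=4 (17/4), t=1 (17%4)
i=0: r=1*2+0=2, c=g=4
row: 8 vs 2

buggy=8 correct=2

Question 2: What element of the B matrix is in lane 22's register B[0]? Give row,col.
lane 22: gid=5 (22/4), tid=2 (22%4)
i=0: r=2*2+0=4, c=gid=5

4,5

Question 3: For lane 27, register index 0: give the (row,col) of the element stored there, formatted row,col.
27: G=6,T=3
[0] (3*2+0,6) = (6,6)

6,6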